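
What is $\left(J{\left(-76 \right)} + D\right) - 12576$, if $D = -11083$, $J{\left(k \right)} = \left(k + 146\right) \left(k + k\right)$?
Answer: $-34299$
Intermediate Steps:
$J{\left(k \right)} = 2 k \left(146 + k\right)$ ($J{\left(k \right)} = \left(146 + k\right) 2 k = 2 k \left(146 + k\right)$)
$\left(J{\left(-76 \right)} + D\right) - 12576 = \left(2 \left(-76\right) \left(146 - 76\right) - 11083\right) - 12576 = \left(2 \left(-76\right) 70 - 11083\right) - 12576 = \left(-10640 - 11083\right) - 12576 = -21723 - 12576 = -34299$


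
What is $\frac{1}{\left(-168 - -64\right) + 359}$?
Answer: $\frac{1}{255} \approx 0.0039216$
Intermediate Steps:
$\frac{1}{\left(-168 - -64\right) + 359} = \frac{1}{\left(-168 + 64\right) + 359} = \frac{1}{-104 + 359} = \frac{1}{255}$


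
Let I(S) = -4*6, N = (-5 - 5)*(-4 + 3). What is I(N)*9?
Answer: -216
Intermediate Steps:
N = 10 (N = -10*(-1) = 10)
I(S) = -24
I(N)*9 = -24*9 = -216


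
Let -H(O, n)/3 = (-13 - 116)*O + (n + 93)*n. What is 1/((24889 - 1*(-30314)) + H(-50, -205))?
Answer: -1/33027 ≈ -3.0278e-5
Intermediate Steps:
H(O, n) = 387*O - 3*n*(93 + n) (H(O, n) = -3*((-13 - 116)*O + (n + 93)*n) = -3*(-129*O + (93 + n)*n) = -3*(-129*O + n*(93 + n)) = 387*O - 3*n*(93 + n))
1/((24889 - 1*(-30314)) + H(-50, -205)) = 1/((24889 - 1*(-30314)) + (-279*(-205) - 3*(-205)² + 387*(-50))) = 1/((24889 + 30314) + (57195 - 3*42025 - 19350)) = 1/(55203 + (57195 - 126075 - 19350)) = 1/(55203 - 88230) = 1/(-33027) = -1/33027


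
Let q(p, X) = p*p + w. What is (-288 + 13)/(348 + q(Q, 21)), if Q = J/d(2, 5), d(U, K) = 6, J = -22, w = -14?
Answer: -2475/3127 ≈ -0.79149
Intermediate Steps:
Q = -11/3 (Q = -22/6 = -22*1/6 = -11/3 ≈ -3.6667)
q(p, X) = -14 + p**2 (q(p, X) = p*p - 14 = p**2 - 14 = -14 + p**2)
(-288 + 13)/(348 + q(Q, 21)) = (-288 + 13)/(348 + (-14 + (-11/3)**2)) = -275/(348 + (-14 + 121/9)) = -275/(348 - 5/9) = -275/3127/9 = -275*9/3127 = -2475/3127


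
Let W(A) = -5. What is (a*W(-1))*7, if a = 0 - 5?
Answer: 175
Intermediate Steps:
a = -5
(a*W(-1))*7 = -5*(-5)*7 = 25*7 = 175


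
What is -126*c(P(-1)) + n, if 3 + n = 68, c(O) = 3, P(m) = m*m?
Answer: -313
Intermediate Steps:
P(m) = m²
n = 65 (n = -3 + 68 = 65)
-126*c(P(-1)) + n = -126*3 + 65 = -378 + 65 = -313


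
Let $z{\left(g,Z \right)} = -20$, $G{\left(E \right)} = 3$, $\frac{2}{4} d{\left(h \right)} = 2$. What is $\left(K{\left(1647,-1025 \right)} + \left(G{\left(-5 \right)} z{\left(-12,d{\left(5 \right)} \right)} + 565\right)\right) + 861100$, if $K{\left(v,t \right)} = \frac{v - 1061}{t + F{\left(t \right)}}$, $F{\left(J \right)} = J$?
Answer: $\frac{883144832}{1025} \approx 8.6161 \cdot 10^{5}$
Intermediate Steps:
$d{\left(h \right)} = 4$ ($d{\left(h \right)} = 2 \cdot 2 = 4$)
$K{\left(v,t \right)} = \frac{-1061 + v}{2 t}$ ($K{\left(v,t \right)} = \frac{v - 1061}{t + t} = \frac{-1061 + v}{2 t}$)
$\left(K{\left(1647,-1025 \right)} + \left(G{\left(-5 \right)} z{\left(-12,d{\left(5 \right)} \right)} + 565\right)\right) + 861100 = \left(\frac{-1061 + 1647}{2 \left(-1025\right)} + \left(3 \left(-20\right) + 565\right)\right) + 861100 = \left(\frac{1}{2} \left(- \frac{1}{1025}\right) 586 + \left(-60 + 565\right)\right) + 861100 = \left(- \frac{293}{1025} + 505\right) + 861100 = \frac{517332}{1025} + 861100 = \frac{883144832}{1025}$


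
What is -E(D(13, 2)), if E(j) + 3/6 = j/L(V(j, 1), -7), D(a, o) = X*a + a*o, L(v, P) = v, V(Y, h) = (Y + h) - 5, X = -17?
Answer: -191/398 ≈ -0.47990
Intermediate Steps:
V(Y, h) = -5 + Y + h
D(a, o) = -17*a + a*o
E(j) = -½ + j/(-4 + j) (E(j) = -½ + j/(-5 + j + 1) = -½ + j/(-4 + j))
-E(D(13, 2)) = -(4 + 13*(-17 + 2))/(2*(-4 + 13*(-17 + 2))) = -(4 + 13*(-15))/(2*(-4 + 13*(-15))) = -(4 - 195)/(2*(-4 - 195)) = -(-191)/(2*(-199)) = -(-1)*(-191)/(2*199) = -1*191/398 = -191/398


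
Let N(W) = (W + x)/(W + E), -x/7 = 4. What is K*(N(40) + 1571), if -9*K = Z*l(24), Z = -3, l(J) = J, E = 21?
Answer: 766744/61 ≈ 12570.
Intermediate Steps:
x = -28 (x = -7*4 = -28)
K = 8 (K = -(-1)*24/3 = -⅑*(-72) = 8)
N(W) = (-28 + W)/(21 + W) (N(W) = (W - 28)/(W + 21) = (-28 + W)/(21 + W))
K*(N(40) + 1571) = 8*((-28 + 40)/(21 + 40) + 1571) = 8*(12/61 + 1571) = 8*(95843/61) = 766744/61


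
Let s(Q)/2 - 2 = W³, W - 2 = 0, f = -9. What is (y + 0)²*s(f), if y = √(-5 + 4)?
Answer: -20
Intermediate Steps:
y = I (y = √(-1) = I ≈ 1.0*I)
W = 2 (W = 2 + 0 = 2)
s(Q) = 20 (s(Q) = 4 + 2*2³ = 4 + 2*8 = 4 + 16 = 20)
(y + 0)²*s(f) = (I + 0)²*20 = I²*20 = -1*20 = -20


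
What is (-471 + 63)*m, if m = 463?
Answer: -188904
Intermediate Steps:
(-471 + 63)*m = (-471 + 63)*463 = -408*463 = -188904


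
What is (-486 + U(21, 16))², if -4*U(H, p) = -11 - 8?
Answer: 3705625/16 ≈ 2.3160e+5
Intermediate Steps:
U(H, p) = 19/4 (U(H, p) = -(-11 - 8)/4 = -¼*(-19) = 19/4)
(-486 + U(21, 16))² = (-486 + 19/4)² = (-1925/4)² = 3705625/16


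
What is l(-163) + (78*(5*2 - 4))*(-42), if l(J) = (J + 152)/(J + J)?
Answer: -6407845/326 ≈ -19656.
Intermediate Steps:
l(J) = (152 + J)/(2*J) (l(J) = (152 + J)/((2*J)) = (152 + J)*(1/(2*J)) = (152 + J)/(2*J))
l(-163) + (78*(5*2 - 4))*(-42) = (½)*(152 - 163)/(-163) + (78*(5*2 - 4))*(-42) = (½)*(-1/163)*(-11) + (78*(10 - 4))*(-42) = 11/326 + (78*6)*(-42) = 11/326 + 468*(-42) = 11/326 - 19656 = -6407845/326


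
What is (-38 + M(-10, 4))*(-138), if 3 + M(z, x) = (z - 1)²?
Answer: -11040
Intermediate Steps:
M(z, x) = -3 + (-1 + z)² (M(z, x) = -3 + (z - 1)² = -3 + (-1 + z)²)
(-38 + M(-10, 4))*(-138) = (-38 + (-3 + (-1 - 10)²))*(-138) = (-38 + (-3 + (-11)²))*(-138) = (-38 + (-3 + 121))*(-138) = (-38 + 118)*(-138) = 80*(-138) = -11040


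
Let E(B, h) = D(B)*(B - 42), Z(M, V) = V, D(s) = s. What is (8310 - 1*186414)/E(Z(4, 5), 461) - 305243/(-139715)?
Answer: 4988054063/5169455 ≈ 964.91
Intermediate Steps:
E(B, h) = B*(-42 + B) (E(B, h) = B*(B - 42) = B*(-42 + B))
(8310 - 1*186414)/E(Z(4, 5), 461) - 305243/(-139715) = (8310 - 1*186414)/((5*(-42 + 5))) - 305243/(-139715) = (8310 - 186414)/((5*(-37))) - 305243*(-1/139715) = -178104/(-185) + 305243/139715 = -178104*(-1/185) + 305243/139715 = 178104/185 + 305243/139715 = 4988054063/5169455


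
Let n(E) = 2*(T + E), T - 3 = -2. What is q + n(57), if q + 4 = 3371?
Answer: 3483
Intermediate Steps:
T = 1 (T = 3 - 2 = 1)
q = 3367 (q = -4 + 3371 = 3367)
n(E) = 2 + 2*E (n(E) = 2*(1 + E) = 2 + 2*E)
q + n(57) = 3367 + (2 + 2*57) = 3367 + (2 + 114) = 3367 + 116 = 3483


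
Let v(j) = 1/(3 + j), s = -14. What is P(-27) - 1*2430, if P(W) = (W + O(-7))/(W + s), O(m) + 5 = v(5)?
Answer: -796785/328 ≈ -2429.2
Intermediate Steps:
O(m) = -39/8 (O(m) = -5 + 1/(3 + 5) = -5 + 1/8 = -39/8)
P(W) = (-39/8 + W)/(-14 + W) (P(W) = (W - 39/8)/(W - 14) = (-39/8 + W)/(-14 + W))
P(-27) - 1*2430 = (-39/8 - 27)/(-14 - 27) - 1*2430 = -255/8/(-41) - 2430 = -1/41*(-255/8) - 2430 = 255/328 - 2430 = -796785/328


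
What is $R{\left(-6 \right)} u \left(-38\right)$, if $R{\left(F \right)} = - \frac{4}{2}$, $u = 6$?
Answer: $456$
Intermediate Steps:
$R{\left(F \right)} = -2$ ($R{\left(F \right)} = \left(-4\right) \frac{1}{2} = -2$)
$R{\left(-6 \right)} u \left(-38\right) = \left(-2\right) 6 \left(-38\right) = \left(-12\right) \left(-38\right) = 456$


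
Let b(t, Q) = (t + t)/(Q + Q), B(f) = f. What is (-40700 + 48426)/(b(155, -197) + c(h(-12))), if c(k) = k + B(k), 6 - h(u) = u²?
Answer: -1522022/54527 ≈ -27.913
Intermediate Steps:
h(u) = 6 - u²
c(k) = 2*k (c(k) = k + k = 2*k)
b(t, Q) = t/Q (b(t, Q) = (2*t)/((2*Q)) = (2*t)*(1/(2*Q)) = t/Q)
(-40700 + 48426)/(b(155, -197) + c(h(-12))) = (-40700 + 48426)/(155/(-197) + 2*(6 - 1*(-12)²)) = 7726/(155*(-1/197) + 2*(6 - 1*144)) = 7726/(-155/197 + 2*(6 - 144)) = 7726/(-155/197 + 2*(-138)) = 7726/(-155/197 - 276) = 7726/(-54527/197) = 7726*(-197/54527) = -1522022/54527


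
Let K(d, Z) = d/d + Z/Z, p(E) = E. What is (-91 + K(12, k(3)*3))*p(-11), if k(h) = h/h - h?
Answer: 979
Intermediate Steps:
k(h) = 1 - h
K(d, Z) = 2 (K(d, Z) = 1 + 1 = 2)
(-91 + K(12, k(3)*3))*p(-11) = (-91 + 2)*(-11) = -89*(-11) = 979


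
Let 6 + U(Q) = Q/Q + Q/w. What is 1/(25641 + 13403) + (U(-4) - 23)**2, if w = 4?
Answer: 32836005/39044 ≈ 841.00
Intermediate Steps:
U(Q) = -5 + Q/4 (U(Q) = -6 + (Q/Q + Q/4) = -6 + (1 + Q*(1/4)) = -6 + (1 + Q/4) = -5 + Q/4)
1/(25641 + 13403) + (U(-4) - 23)**2 = 1/(25641 + 13403) + ((-5 + (1/4)*(-4)) - 23)**2 = 1/39044 + ((-5 - 1) - 23)**2 = 1/39044 + (-6 - 23)**2 = 1/39044 + (-29)**2 = 1/39044 + 841 = 32836005/39044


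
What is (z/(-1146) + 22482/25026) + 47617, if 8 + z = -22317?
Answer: 227705052659/4779966 ≈ 47637.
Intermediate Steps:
z = -22325 (z = -8 - 22317 = -22325)
(z/(-1146) + 22482/25026) + 47617 = (-22325/(-1146) + 22482/25026) + 47617 = (-22325*(-1/1146) + 22482*(1/25026)) + 47617 = (22325/1146 + 3747/4171) + 47617 = 97411637/4779966 + 47617 = 227705052659/4779966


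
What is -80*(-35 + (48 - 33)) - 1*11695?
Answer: -10095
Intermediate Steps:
-80*(-35 + (48 - 33)) - 1*11695 = -80*(-35 + 15) - 11695 = -80*(-20) - 11695 = 1600 - 11695 = -10095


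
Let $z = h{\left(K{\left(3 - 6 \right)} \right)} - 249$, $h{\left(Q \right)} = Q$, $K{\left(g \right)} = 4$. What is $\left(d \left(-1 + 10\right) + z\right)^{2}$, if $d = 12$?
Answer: $18769$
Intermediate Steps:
$z = -245$ ($z = 4 - 249 = -245$)
$\left(d \left(-1 + 10\right) + z\right)^{2} = \left(12 \left(-1 + 10\right) - 245\right)^{2} = \left(12 \cdot 9 - 245\right)^{2} = \left(108 - 245\right)^{2} = \left(-137\right)^{2} = 18769$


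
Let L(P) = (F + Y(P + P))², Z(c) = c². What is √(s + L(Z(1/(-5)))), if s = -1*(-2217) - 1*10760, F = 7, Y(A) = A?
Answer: I*√5308046/25 ≈ 92.157*I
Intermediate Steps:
L(P) = (7 + 2*P)² (L(P) = (7 + (P + P))² = (7 + 2*P)²)
s = -8543 (s = 2217 - 10760 = -8543)
√(s + L(Z(1/(-5)))) = √(-8543 + (7 + 2*(1/(-5))²)²) = √(-8543 + (7 + 2*(-⅕)²)²) = √(-8543 + (7 + 2*(1/25))²) = √(-8543 + (7 + 2/25)²) = √(-8543 + (177/25)²) = √(-8543 + 31329/625) = √(-5308046/625) = I*√5308046/25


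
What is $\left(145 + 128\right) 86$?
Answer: $23478$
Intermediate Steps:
$\left(145 + 128\right) 86 = 273 \cdot 86 = 23478$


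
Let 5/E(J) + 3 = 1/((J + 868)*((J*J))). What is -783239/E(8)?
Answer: 131733750649/280320 ≈ 4.6994e+5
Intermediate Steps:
E(J) = 5/(-3 + 1/(J**2*(868 + J))) (E(J) = 5/(-3 + 1/((J + 868)*((J*J)))) = 5/(-3 + 1/((868 + J)*(J**2))) = 5/(-3 + 1/((868 + J)*J**2)) = 5/(-3 + 1/(J**2*(868 + J))))
-783239/E(8) = -783239*(-1 + 3*8**3 + 2604*8**2)/(320*(-868 - 1*8)) = -783239*(-1 + 3*512 + 2604*64)/(320*(-868 - 8)) = -783239/(5*64*(-876)/(-1 + 1536 + 166656)) = -783239/(5*64*(-876)/168191) = -783239/(5*64*(1/168191)*(-876)) = -783239/(-280320/168191) = -783239*(-168191/280320) = 131733750649/280320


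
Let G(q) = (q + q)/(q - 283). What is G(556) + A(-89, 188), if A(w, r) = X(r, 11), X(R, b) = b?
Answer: 4115/273 ≈ 15.073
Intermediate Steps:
A(w, r) = 11
G(q) = 2*q/(-283 + q) (G(q) = (2*q)/(-283 + q) = 2*q/(-283 + q))
G(556) + A(-89, 188) = 2*556/(-283 + 556) + 11 = 2*556/273 + 11 = 2*556*(1/273) + 11 = 1112/273 + 11 = 4115/273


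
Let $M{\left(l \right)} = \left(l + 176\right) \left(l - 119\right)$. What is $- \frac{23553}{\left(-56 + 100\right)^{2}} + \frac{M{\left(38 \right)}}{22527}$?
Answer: $- \frac{62681895}{4845808} \approx -12.935$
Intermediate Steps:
$M{\left(l \right)} = \left(-119 + l\right) \left(176 + l\right)$ ($M{\left(l \right)} = \left(176 + l\right) \left(-119 + l\right) = \left(-119 + l\right) \left(176 + l\right)$)
$- \frac{23553}{\left(-56 + 100\right)^{2}} + \frac{M{\left(38 \right)}}{22527} = - \frac{23553}{\left(-56 + 100\right)^{2}} + \frac{-20944 + 38^{2} + 57 \cdot 38}{22527} = - \frac{23553}{44^{2}} + \left(-20944 + 1444 + 2166\right) \frac{1}{22527} = - \frac{23553}{1936} - \frac{1926}{2503} = - \frac{62681895}{4845808}$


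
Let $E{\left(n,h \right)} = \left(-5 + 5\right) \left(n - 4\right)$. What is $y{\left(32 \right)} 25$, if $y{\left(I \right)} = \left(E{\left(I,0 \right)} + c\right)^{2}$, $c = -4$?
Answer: $400$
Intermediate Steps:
$E{\left(n,h \right)} = 0$ ($E{\left(n,h \right)} = 0 \left(-4 + n\right) = 0$)
$y{\left(I \right)} = 16$ ($y{\left(I \right)} = \left(0 - 4\right)^{2} = \left(-4\right)^{2} = 16$)
$y{\left(32 \right)} 25 = 16 \cdot 25 = 400$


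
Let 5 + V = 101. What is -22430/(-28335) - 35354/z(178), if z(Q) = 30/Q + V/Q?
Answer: -5943655628/119007 ≈ -49944.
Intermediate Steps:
V = 96 (V = -5 + 101 = 96)
z(Q) = 126/Q (z(Q) = 30/Q + 96/Q = 126/Q)
-22430/(-28335) - 35354/z(178) = -22430/(-28335) - 35354/(126/178) = -22430*(-1/28335) - 35354/(126*(1/178)) = 4486/5667 - 35354/63/89 = 4486/5667 - 35354*89/63 = 4486/5667 - 3146506/63 = -5943655628/119007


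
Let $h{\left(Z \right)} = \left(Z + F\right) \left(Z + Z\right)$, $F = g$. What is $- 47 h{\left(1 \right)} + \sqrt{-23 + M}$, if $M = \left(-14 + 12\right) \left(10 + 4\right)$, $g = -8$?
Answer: $658 + i \sqrt{51} \approx 658.0 + 7.1414 i$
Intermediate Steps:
$M = -28$ ($M = \left(-2\right) 14 = -28$)
$F = -8$
$h{\left(Z \right)} = 2 Z \left(-8 + Z\right)$ ($h{\left(Z \right)} = \left(Z - 8\right) \left(Z + Z\right) = \left(-8 + Z\right) 2 Z = 2 Z \left(-8 + Z\right)$)
$- 47 h{\left(1 \right)} + \sqrt{-23 + M} = - 47 \cdot 2 \cdot 1 \left(-8 + 1\right) + \sqrt{-23 - 28} = - 47 \cdot 2 \cdot 1 \left(-7\right) + \sqrt{-51} = \left(-47\right) \left(-14\right) + i \sqrt{51} = 658 + i \sqrt{51}$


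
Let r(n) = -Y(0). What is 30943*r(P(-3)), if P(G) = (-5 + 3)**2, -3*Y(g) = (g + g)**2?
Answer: 0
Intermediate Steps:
Y(g) = -4*g**2/3 (Y(g) = -(g + g)**2/3 = -4*g**2/3)
P(G) = 4 (P(G) = (-2)**2 = 4)
r(n) = 0 (r(n) = -(-4)*0**2/3 = -(-4)*0/3 = -1*0 = 0)
30943*r(P(-3)) = 30943*0 = 0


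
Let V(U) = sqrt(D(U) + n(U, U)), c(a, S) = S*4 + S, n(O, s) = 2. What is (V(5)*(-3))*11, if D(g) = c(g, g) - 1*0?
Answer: -99*sqrt(3) ≈ -171.47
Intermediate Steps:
c(a, S) = 5*S (c(a, S) = 4*S + S = 5*S)
D(g) = 5*g (D(g) = 5*g - 1*0 = 5*g + 0 = 5*g)
V(U) = sqrt(2 + 5*U) (V(U) = sqrt(5*U + 2) = sqrt(2 + 5*U))
(V(5)*(-3))*11 = (sqrt(2 + 5*5)*(-3))*11 = (sqrt(2 + 25)*(-3))*11 = (sqrt(27)*(-3))*11 = ((3*sqrt(3))*(-3))*11 = -9*sqrt(3)*11 = -99*sqrt(3)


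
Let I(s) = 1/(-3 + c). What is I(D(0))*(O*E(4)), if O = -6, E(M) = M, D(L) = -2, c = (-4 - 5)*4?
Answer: 8/13 ≈ 0.61539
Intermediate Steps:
c = -36 (c = -9*4 = -36)
I(s) = -1/39 (I(s) = 1/(-3 - 36) = 1/(-39) = -1/39)
I(D(0))*(O*E(4)) = -(-2)*4/13 = -1/39*(-24) = 8/13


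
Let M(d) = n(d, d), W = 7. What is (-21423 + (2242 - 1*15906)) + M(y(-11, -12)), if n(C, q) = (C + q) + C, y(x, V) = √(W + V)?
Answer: -35087 + 3*I*√5 ≈ -35087.0 + 6.7082*I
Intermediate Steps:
y(x, V) = √(7 + V)
n(C, q) = q + 2*C
M(d) = 3*d (M(d) = d + 2*d = 3*d)
(-21423 + (2242 - 1*15906)) + M(y(-11, -12)) = (-21423 + (2242 - 1*15906)) + 3*√(7 - 12) = (-21423 + (2242 - 15906)) + 3*√(-5) = (-21423 - 13664) + 3*(I*√5) = -35087 + 3*I*√5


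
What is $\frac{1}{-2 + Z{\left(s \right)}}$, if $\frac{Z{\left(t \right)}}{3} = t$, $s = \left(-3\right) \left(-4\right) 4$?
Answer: $\frac{1}{142} \approx 0.0070423$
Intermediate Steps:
$s = 48$ ($s = 12 \cdot 4 = 48$)
$Z{\left(t \right)} = 3 t$
$\frac{1}{-2 + Z{\left(s \right)}} = \frac{1}{-2 + 3 \cdot 48} = \frac{1}{-2 + 144} = \frac{1}{142}$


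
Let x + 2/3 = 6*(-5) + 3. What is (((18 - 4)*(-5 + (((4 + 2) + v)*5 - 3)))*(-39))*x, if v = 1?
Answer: 407862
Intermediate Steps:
x = -83/3 (x = -⅔ + (6*(-5) + 3) = -⅔ + (-30 + 3) = -⅔ - 27 = -83/3 ≈ -27.667)
(((18 - 4)*(-5 + (((4 + 2) + v)*5 - 3)))*(-39))*x = (((18 - 4)*(-5 + (((4 + 2) + 1)*5 - 3)))*(-39))*(-83/3) = ((14*(-5 + ((6 + 1)*5 - 3)))*(-39))*(-83/3) = ((14*(-5 + (7*5 - 3)))*(-39))*(-83/3) = ((14*(-5 + (35 - 3)))*(-39))*(-83/3) = ((14*(-5 + 32))*(-39))*(-83/3) = ((14*27)*(-39))*(-83/3) = (378*(-39))*(-83/3) = -14742*(-83/3) = 407862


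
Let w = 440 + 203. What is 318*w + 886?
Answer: 205360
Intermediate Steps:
w = 643
318*w + 886 = 318*643 + 886 = 204474 + 886 = 205360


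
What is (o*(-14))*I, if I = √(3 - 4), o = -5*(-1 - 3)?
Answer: -280*I ≈ -280.0*I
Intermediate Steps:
o = 20 (o = -5*(-4) = 20)
I
(o*(-14))*I = (20*(-14))*I = -280*I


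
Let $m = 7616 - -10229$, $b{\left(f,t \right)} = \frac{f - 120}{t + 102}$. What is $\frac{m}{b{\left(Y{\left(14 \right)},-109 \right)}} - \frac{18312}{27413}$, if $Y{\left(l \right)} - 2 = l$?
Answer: $\frac{3422390447}{2850952} \approx 1200.4$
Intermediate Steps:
$Y{\left(l \right)} = 2 + l$
$b{\left(f,t \right)} = \frac{-120 + f}{102 + t}$
$m = 17845$ ($m = 7616 + 10229 = 17845$)
$\frac{m}{b{\left(Y{\left(14 \right)},-109 \right)}} - \frac{18312}{27413} = \frac{17845}{\frac{1}{102 - 109} \left(-120 + \left(2 + 14\right)\right)} - \frac{18312}{27413} = \frac{17845}{\frac{1}{-7} \left(-120 + 16\right)} - \frac{18312}{27413} = \frac{17845}{\left(- \frac{1}{7}\right) \left(-104\right)} - \frac{18312}{27413} = \frac{17845}{\frac{104}{7}} - \frac{18312}{27413} = 17845 \cdot \frac{7}{104} - \frac{18312}{27413} = \frac{124915}{104} - \frac{18312}{27413} = \frac{3422390447}{2850952}$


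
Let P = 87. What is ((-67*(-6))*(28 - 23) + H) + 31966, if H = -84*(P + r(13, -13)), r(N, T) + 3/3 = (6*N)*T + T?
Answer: 113020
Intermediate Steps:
r(N, T) = -1 + T + 6*N*T (r(N, T) = -1 + ((6*N)*T + T) = -1 + (6*N*T + T) = -1 + (T + 6*N*T) = -1 + T + 6*N*T)
H = 79044 (H = -84*(87 + (-1 - 13 + 6*13*(-13))) = -84*(87 + (-1 - 13 - 1014)) = -84*(87 - 1028) = -84*(-941) = 79044)
((-67*(-6))*(28 - 23) + H) + 31966 = ((-67*(-6))*(28 - 23) + 79044) + 31966 = (402*5 + 79044) + 31966 = (2010 + 79044) + 31966 = 81054 + 31966 = 113020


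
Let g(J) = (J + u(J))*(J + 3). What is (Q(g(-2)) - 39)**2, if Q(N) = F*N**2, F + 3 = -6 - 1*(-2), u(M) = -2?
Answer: 22801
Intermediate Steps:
g(J) = (-2 + J)*(3 + J) (g(J) = (J - 2)*(J + 3) = (-2 + J)*(3 + J))
F = -7 (F = -3 + (-6 - 1*(-2)) = -3 + (-6 + 2) = -3 - 4 = -7)
Q(N) = -7*N**2
(Q(g(-2)) - 39)**2 = (-7*(-6 - 2 + (-2)**2)**2 - 39)**2 = (-7*(-6 - 2 + 4)**2 - 39)**2 = (-7*(-4)**2 - 39)**2 = (-7*16 - 39)**2 = (-112 - 39)**2 = (-151)**2 = 22801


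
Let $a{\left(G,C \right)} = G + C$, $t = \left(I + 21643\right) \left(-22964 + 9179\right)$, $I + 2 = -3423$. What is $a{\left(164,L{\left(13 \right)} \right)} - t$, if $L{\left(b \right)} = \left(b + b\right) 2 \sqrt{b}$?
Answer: $251135294 + 52 \sqrt{13} \approx 2.5114 \cdot 10^{8}$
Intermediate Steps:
$I = -3425$ ($I = -2 - 3423 = -3425$)
$t = -251135130$ ($t = \left(-3425 + 21643\right) \left(-22964 + 9179\right) = 18218 \left(-13785\right) = -251135130$)
$L{\left(b \right)} = 4 b^{\frac{3}{2}}$ ($L{\left(b \right)} = 2 b 2 \sqrt{b} = 4 b \sqrt{b} = 4 b^{\frac{3}{2}}$)
$a{\left(G,C \right)} = C + G$
$a{\left(164,L{\left(13 \right)} \right)} - t = \left(4 \cdot 13^{\frac{3}{2}} + 164\right) - -251135130 = \left(4 \cdot 13 \sqrt{13} + 164\right) + 251135130 = \left(52 \sqrt{13} + 164\right) + 251135130 = \left(164 + 52 \sqrt{13}\right) + 251135130 = 251135294 + 52 \sqrt{13}$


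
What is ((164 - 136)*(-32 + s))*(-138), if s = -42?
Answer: 285936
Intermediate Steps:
((164 - 136)*(-32 + s))*(-138) = ((164 - 136)*(-32 - 42))*(-138) = (28*(-74))*(-138) = -2072*(-138) = 285936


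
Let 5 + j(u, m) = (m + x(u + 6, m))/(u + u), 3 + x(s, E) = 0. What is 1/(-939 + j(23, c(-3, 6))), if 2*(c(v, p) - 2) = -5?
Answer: -92/86855 ≈ -0.0010592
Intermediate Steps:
c(v, p) = -½ (c(v, p) = 2 + (½)*(-5) = 2 - 5/2 = -½)
x(s, E) = -3 (x(s, E) = -3 + 0 = -3)
j(u, m) = -5 + (-3 + m)/(2*u) (j(u, m) = -5 + (m - 3)/(u + u) = -5 + (-3 + m)/((2*u)) = -5 + (-3 + m)*(1/(2*u)) = -5 + (-3 + m)/(2*u))
1/(-939 + j(23, c(-3, 6))) = 1/(-939 + (½)*(-3 - ½ - 10*23)/23) = 1/(-939 + (½)*(1/23)*(-3 - ½ - 230)) = 1/(-939 + (½)*(1/23)*(-467/2)) = 1/(-939 - 467/92) = 1/(-86855/92) = -92/86855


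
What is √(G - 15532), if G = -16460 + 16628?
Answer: 2*I*√3841 ≈ 123.95*I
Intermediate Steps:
G = 168
√(G - 15532) = √(168 - 15532) = √(-15364) = 2*I*√3841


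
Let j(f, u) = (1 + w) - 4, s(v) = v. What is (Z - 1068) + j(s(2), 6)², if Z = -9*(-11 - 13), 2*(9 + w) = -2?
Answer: -683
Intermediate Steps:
w = -10 (w = -9 + (½)*(-2) = -9 - 1 = -10)
Z = 216 (Z = -9*(-24) = 216)
j(f, u) = -13 (j(f, u) = (1 - 10) - 4 = -9 - 4 = -13)
(Z - 1068) + j(s(2), 6)² = (216 - 1068) + (-13)² = -852 + 169 = -683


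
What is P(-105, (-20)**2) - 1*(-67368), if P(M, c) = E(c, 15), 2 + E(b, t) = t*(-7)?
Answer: 67261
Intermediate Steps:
E(b, t) = -2 - 7*t (E(b, t) = -2 + t*(-7) = -2 - 7*t)
P(M, c) = -107 (P(M, c) = -2 - 7*15 = -2 - 105 = -107)
P(-105, (-20)**2) - 1*(-67368) = -107 - 1*(-67368) = -107 + 67368 = 67261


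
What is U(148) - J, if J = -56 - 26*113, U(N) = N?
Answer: 3142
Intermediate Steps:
J = -2994 (J = -56 - 2938 = -2994)
U(148) - J = 148 - 1*(-2994) = 148 + 2994 = 3142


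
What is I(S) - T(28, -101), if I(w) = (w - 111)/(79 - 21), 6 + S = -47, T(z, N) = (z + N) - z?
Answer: 2847/29 ≈ 98.172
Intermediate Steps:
T(z, N) = N (T(z, N) = (N + z) - z = N)
S = -53 (S = -6 - 47 = -53)
I(w) = -111/58 + w/58 (I(w) = (-111 + w)/58 = (-111 + w)*(1/58) = -111/58 + w/58)
I(S) - T(28, -101) = (-111/58 + (1/58)*(-53)) - 1*(-101) = (-111/58 - 53/58) + 101 = -82/29 + 101 = 2847/29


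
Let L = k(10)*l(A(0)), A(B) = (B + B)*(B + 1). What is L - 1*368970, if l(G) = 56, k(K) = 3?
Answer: -368802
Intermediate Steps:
A(B) = 2*B*(1 + B) (A(B) = (2*B)*(1 + B) = 2*B*(1 + B))
L = 168 (L = 3*56 = 168)
L - 1*368970 = 168 - 1*368970 = 168 - 368970 = -368802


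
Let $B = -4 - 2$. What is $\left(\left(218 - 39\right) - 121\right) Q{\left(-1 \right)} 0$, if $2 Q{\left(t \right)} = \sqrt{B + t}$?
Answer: $0$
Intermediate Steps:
$B = -6$ ($B = -4 - 2 = -6$)
$Q{\left(t \right)} = \frac{\sqrt{-6 + t}}{2}$
$\left(\left(218 - 39\right) - 121\right) Q{\left(-1 \right)} 0 = \left(\left(218 - 39\right) - 121\right) \frac{\sqrt{-6 - 1}}{2} \cdot 0 = \left(179 - 121\right) \frac{\sqrt{-7}}{2} \cdot 0 = 58 \frac{i \sqrt{7}}{2} \cdot 0 = 58 \cdot 0 = 0$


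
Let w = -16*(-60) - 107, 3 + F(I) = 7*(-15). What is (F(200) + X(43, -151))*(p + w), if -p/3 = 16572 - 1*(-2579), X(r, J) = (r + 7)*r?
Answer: -115577200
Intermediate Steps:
F(I) = -108 (F(I) = -3 + 7*(-15) = -3 - 105 = -108)
X(r, J) = r*(7 + r) (X(r, J) = (7 + r)*r = r*(7 + r))
p = -57453 (p = -3*(16572 - 1*(-2579)) = -3*(16572 + 2579) = -3*19151 = -57453)
w = 853 (w = 960 - 107 = 853)
(F(200) + X(43, -151))*(p + w) = (-108 + 43*(7 + 43))*(-57453 + 853) = (-108 + 43*50)*(-56600) = (-108 + 2150)*(-56600) = 2042*(-56600) = -115577200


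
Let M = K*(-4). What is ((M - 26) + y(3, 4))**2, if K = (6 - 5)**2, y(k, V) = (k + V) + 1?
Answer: 484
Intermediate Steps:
y(k, V) = 1 + V + k (y(k, V) = (V + k) + 1 = 1 + V + k)
K = 1 (K = 1**2 = 1)
M = -4 (M = 1*(-4) = -4)
((M - 26) + y(3, 4))**2 = ((-4 - 26) + (1 + 4 + 3))**2 = (-30 + 8)**2 = (-22)**2 = 484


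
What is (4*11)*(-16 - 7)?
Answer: -1012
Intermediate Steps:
(4*11)*(-16 - 7) = 44*(-23) = -1012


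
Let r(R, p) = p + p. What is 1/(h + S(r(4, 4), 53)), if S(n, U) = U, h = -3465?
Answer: -1/3412 ≈ -0.00029308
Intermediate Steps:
r(R, p) = 2*p
1/(h + S(r(4, 4), 53)) = 1/(-3465 + 53) = 1/(-3412) = -1/3412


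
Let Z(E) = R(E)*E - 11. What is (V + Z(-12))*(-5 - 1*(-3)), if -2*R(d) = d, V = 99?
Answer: -32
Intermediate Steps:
R(d) = -d/2
Z(E) = -11 - E²/2 (Z(E) = (-E/2)*E - 11 = -E²/2 - 11 = -11 - E²/2)
(V + Z(-12))*(-5 - 1*(-3)) = (99 + (-11 - ½*(-12)²))*(-5 - 1*(-3)) = (99 + (-11 - ½*144))*(-5 + 3) = (99 + (-11 - 72))*(-2) = (99 - 83)*(-2) = 16*(-2) = -32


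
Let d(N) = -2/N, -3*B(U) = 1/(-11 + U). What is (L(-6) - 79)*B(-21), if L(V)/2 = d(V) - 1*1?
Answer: -241/288 ≈ -0.83681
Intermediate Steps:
B(U) = -1/(3*(-11 + U))
L(V) = -2 - 4/V (L(V) = 2*(-2/V - 1*1) = 2*(-2/V - 1) = 2*(-1 - 2/V) = -2 - 4/V)
(L(-6) - 79)*B(-21) = ((-2 - 4/(-6)) - 79)*(-1/(-33 + 3*(-21))) = ((-2 - 4*(-⅙)) - 79)*(-1/(-33 - 63)) = ((-2 + ⅔) - 79)*(-1/(-96)) = (-4/3 - 79)*(-1*(-1/96)) = -241/3*1/96 = -241/288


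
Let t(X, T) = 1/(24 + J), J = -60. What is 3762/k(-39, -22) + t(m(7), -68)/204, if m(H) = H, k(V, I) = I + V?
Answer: -27628189/447984 ≈ -61.672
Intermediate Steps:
t(X, T) = -1/36 (t(X, T) = 1/(24 - 60) = 1/(-36) = -1/36)
3762/k(-39, -22) + t(m(7), -68)/204 = 3762/(-22 - 39) - 1/36/204 = 3762/(-61) - 1/36*1/204 = 3762*(-1/61) - 1/7344 = -3762/61 - 1/7344 = -27628189/447984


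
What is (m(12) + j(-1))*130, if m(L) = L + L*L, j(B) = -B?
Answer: 20410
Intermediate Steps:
m(L) = L + L²
(m(12) + j(-1))*130 = (12*(1 + 12) - 1*(-1))*130 = (12*13 + 1)*130 = (156 + 1)*130 = 157*130 = 20410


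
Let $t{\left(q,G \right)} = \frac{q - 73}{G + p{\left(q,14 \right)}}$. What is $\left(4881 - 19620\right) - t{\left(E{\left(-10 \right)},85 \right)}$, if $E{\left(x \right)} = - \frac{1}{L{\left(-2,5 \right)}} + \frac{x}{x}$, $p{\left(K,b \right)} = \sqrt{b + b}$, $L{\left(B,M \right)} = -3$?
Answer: $- \frac{318211474}{21591} - \frac{430 \sqrt{7}}{21591} \approx -14738.0$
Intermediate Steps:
$p{\left(K,b \right)} = \sqrt{2} \sqrt{b}$ ($p{\left(K,b \right)} = \sqrt{2 b} = \sqrt{2} \sqrt{b}$)
$E{\left(x \right)} = \frac{4}{3}$ ($E{\left(x \right)} = - \frac{1}{-3} + \frac{x}{x} = \left(-1\right) \left(- \frac{1}{3}\right) + 1 = \frac{1}{3} + 1 = \frac{4}{3}$)
$t{\left(q,G \right)} = \frac{-73 + q}{G + 2 \sqrt{7}}$ ($t{\left(q,G \right)} = \frac{q - 73}{G + \sqrt{2} \sqrt{14}} = \frac{-73 + q}{G + 2 \sqrt{7}}$)
$\left(4881 - 19620\right) - t{\left(E{\left(-10 \right)},85 \right)} = \left(4881 - 19620\right) - \frac{-73 + \frac{4}{3}}{85 + 2 \sqrt{7}} = -14739 - \frac{1}{85 + 2 \sqrt{7}} \left(- \frac{215}{3}\right) = -14739 - - \frac{215}{3 \left(85 + 2 \sqrt{7}\right)} = -14739 + \frac{215}{3 \left(85 + 2 \sqrt{7}\right)}$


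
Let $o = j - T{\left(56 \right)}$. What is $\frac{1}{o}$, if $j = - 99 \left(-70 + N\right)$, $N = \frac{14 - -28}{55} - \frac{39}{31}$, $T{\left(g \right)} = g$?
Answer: $\frac{155}{1073057} \approx 0.00014445$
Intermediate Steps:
$N = - \frac{843}{1705}$ ($N = \left(14 + 28\right) \frac{1}{55} - \frac{39}{31} = 42 \cdot \frac{1}{55} - \frac{39}{31} = \frac{42}{55} - \frac{39}{31} = - \frac{843}{1705} \approx -0.49443$)
$j = \frac{1081737}{155}$ ($j = - 99 \left(-70 - \frac{843}{1705}\right) = \left(-99\right) \left(- \frac{120193}{1705}\right) = \frac{1081737}{155} \approx 6978.9$)
$o = \frac{1073057}{155}$ ($o = \frac{1081737}{155} - 56 = \frac{1073057}{155} \approx 6922.9$)
$\frac{1}{o} = \frac{1}{\frac{1073057}{155}} = \frac{155}{1073057}$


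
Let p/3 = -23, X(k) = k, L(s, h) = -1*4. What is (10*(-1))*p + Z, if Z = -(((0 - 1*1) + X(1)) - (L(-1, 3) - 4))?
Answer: 682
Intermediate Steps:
L(s, h) = -4
p = -69 (p = 3*(-23) = -69)
Z = -8 (Z = -(((0 - 1*1) + 1) - (-4 - 4)) = -(((0 - 1) + 1) - 1*(-8)) = -((-1 + 1) + 8) = -(0 + 8) = -1*8 = -8)
(10*(-1))*p + Z = (10*(-1))*(-69) - 8 = -10*(-69) - 8 = 690 - 8 = 682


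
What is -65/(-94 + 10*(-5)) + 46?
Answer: 6689/144 ≈ 46.451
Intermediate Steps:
-65/(-94 + 10*(-5)) + 46 = -65/(-94 - 50) + 46 = -65/(-144) + 46 = -65*(-1/144) + 46 = 65/144 + 46 = 6689/144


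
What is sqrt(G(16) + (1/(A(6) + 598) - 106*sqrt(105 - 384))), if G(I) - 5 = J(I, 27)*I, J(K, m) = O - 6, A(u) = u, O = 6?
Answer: sqrt(456171 - 29002872*I*sqrt(31))/302 ≈ 29.796 - 29.712*I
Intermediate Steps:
J(K, m) = 0 (J(K, m) = 6 - 6 = 0)
G(I) = 5 (G(I) = 5 + 0*I = 5 + 0 = 5)
sqrt(G(16) + (1/(A(6) + 598) - 106*sqrt(105 - 384))) = sqrt(5 + (1/(6 + 598) - 106*sqrt(105 - 384))) = sqrt(5 + (1/604 - 318*I*sqrt(31))) = sqrt(3021/604 - 318*I*sqrt(31))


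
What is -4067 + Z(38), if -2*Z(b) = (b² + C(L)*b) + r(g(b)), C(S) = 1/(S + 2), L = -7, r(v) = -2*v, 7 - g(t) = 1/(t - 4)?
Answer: -812299/170 ≈ -4778.2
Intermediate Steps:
g(t) = 7 - 1/(-4 + t) (g(t) = 7 - 1/(t - 4) = 7 - 1/(-4 + t))
C(S) = 1/(2 + S)
Z(b) = -b²/2 + b/10 + (-29 + 7*b)/(-4 + b) (Z(b) = -((b² + b/(2 - 7)) - 2*(-29 + 7*b)/(-4 + b))/2 = -((b² + b/(-5)) - 2*(-29 + 7*b)/(-4 + b))/2 = -((b² - b/5) - 2*(-29 + 7*b)/(-4 + b))/2 = -(b² - b/5 - 2*(-29 + 7*b)/(-4 + b))/2 = -b²/2 + b/10 + (-29 + 7*b)/(-4 + b))
-4067 + Z(38) = -4067 + (-290 + 70*38 + 38*(1 - 5*38)*(-4 + 38))/(10*(-4 + 38)) = -4067 + (⅒)*(-290 + 2660 + 38*(1 - 190)*34)/34 = -4067 + (⅒)*(1/34)*(-290 + 2660 + 38*(-189)*34) = -4067 + (⅒)*(1/34)*(-290 + 2660 - 244188) = -4067 + (⅒)*(1/34)*(-241818) = -4067 - 120909/170 = -812299/170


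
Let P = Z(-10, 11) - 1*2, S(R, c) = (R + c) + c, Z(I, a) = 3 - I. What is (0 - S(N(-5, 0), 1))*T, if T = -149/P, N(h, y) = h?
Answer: -447/11 ≈ -40.636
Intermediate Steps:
S(R, c) = R + 2*c
P = 11 (P = (3 - 1*(-10)) - 1*2 = (3 + 10) - 2 = 13 - 2 = 11)
T = -149/11 ≈ -13.545
(0 - S(N(-5, 0), 1))*T = (0 - (-5 + 2*1))*(-149/11) = (0 - (-5 + 2))*(-149/11) = (0 - 1*(-3))*(-149/11) = (0 + 3)*(-149/11) = 3*(-149/11) = -447/11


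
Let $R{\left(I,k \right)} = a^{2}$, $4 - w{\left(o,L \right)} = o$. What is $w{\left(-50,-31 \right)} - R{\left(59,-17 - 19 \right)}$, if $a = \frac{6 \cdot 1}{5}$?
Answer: $\frac{1314}{25} \approx 52.56$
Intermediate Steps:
$w{\left(o,L \right)} = 4 - o$
$a = \frac{6}{5}$ ($a = 6 \cdot \frac{1}{5} = \frac{6}{5} \approx 1.2$)
$R{\left(I,k \right)} = \frac{36}{25}$ ($R{\left(I,k \right)} = \left(\frac{6}{5}\right)^{2} = \frac{36}{25}$)
$w{\left(-50,-31 \right)} - R{\left(59,-17 - 19 \right)} = \left(4 - -50\right) - \frac{36}{25} = \left(4 + 50\right) - \frac{36}{25} = 54 - \frac{36}{25} = \frac{1314}{25}$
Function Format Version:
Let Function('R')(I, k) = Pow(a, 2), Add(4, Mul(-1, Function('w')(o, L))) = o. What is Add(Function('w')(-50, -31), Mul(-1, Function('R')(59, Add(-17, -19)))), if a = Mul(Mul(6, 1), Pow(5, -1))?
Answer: Rational(1314, 25) ≈ 52.560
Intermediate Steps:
Function('w')(o, L) = Add(4, Mul(-1, o))
a = Rational(6, 5) (a = Mul(6, Rational(1, 5)) = Rational(6, 5) ≈ 1.2000)
Function('R')(I, k) = Rational(36, 25) (Function('R')(I, k) = Pow(Rational(6, 5), 2) = Rational(36, 25))
Add(Function('w')(-50, -31), Mul(-1, Function('R')(59, Add(-17, -19)))) = Add(Add(4, Mul(-1, -50)), Mul(-1, Rational(36, 25))) = Add(Add(4, 50), Rational(-36, 25)) = Add(54, Rational(-36, 25)) = Rational(1314, 25)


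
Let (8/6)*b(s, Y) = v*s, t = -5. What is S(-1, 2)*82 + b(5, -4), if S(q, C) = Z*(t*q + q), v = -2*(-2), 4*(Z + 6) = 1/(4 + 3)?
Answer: -13589/7 ≈ -1941.3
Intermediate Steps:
Z = -167/28 (Z = -6 + 1/(4*(4 + 3)) = -6 + (1/4)/7 = -6 + (1/4)*(1/7) = -6 + 1/28 = -167/28 ≈ -5.9643)
v = 4
b(s, Y) = 3*s (b(s, Y) = 3*(4*s)/4 = 3*s)
S(q, C) = 167*q/7 (S(q, C) = -167*(-5*q + q)/28 = -(-167)*q/7 = 167*q/7)
S(-1, 2)*82 + b(5, -4) = ((167/7)*(-1))*82 + 3*5 = -167/7*82 + 15 = -13694/7 + 15 = -13589/7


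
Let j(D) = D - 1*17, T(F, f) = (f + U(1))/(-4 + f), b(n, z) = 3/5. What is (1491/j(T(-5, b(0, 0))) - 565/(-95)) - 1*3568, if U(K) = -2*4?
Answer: -835081/228 ≈ -3662.6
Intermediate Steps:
U(K) = -8
b(n, z) = 3/5 (b(n, z) = 3*(1/5) = 3/5)
T(F, f) = (-8 + f)/(-4 + f) (T(F, f) = (f - 8)/(-4 + f) = (-8 + f)/(-4 + f))
j(D) = -17 + D (j(D) = D - 17 = -17 + D)
(1491/j(T(-5, b(0, 0))) - 565/(-95)) - 1*3568 = (1491/(-17 + (-8 + 3/5)/(-4 + 3/5)) - 565/(-95)) - 1*3568 = (1491/(-17 - 37/5/(-17/5)) - 565*(-1/95)) - 3568 = (1491/(-17 - 5/17*(-37/5)) + 113/19) - 3568 = (1491/(-17 + 37/17) + 113/19) - 3568 = (1491/(-252/17) + 113/19) - 3568 = (1491*(-17/252) + 113/19) - 3568 = (-1207/12 + 113/19) - 3568 = -21577/228 - 3568 = -835081/228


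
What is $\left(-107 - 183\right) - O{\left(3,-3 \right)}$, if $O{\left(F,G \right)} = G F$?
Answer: $-281$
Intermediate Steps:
$O{\left(F,G \right)} = F G$
$\left(-107 - 183\right) - O{\left(3,-3 \right)} = \left(-107 - 183\right) - 3 \left(-3\right) = \left(-107 - 183\right) - -9 = -290 + 9 = -281$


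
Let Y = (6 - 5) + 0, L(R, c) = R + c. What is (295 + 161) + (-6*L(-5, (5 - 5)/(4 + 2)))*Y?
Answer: 486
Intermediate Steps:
Y = 1 (Y = 1 + 0 = 1)
(295 + 161) + (-6*L(-5, (5 - 5)/(4 + 2)))*Y = (295 + 161) - 6*(-5 + (5 - 5)/(4 + 2))*1 = 456 - 6*(-5 + 0/6)*1 = 456 - 6*(-5 + 0*(1/6))*1 = 456 - 6*(-5 + 0)*1 = 456 - 6*(-5)*1 = 456 + 30*1 = 456 + 30 = 486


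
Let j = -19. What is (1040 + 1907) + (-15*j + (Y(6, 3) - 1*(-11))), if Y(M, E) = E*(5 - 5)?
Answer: 3243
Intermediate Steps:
Y(M, E) = 0 (Y(M, E) = E*0 = 0)
(1040 + 1907) + (-15*j + (Y(6, 3) - 1*(-11))) = (1040 + 1907) + (-15*(-19) + (0 - 1*(-11))) = 2947 + (285 + (0 + 11)) = 2947 + (285 + 11) = 2947 + 296 = 3243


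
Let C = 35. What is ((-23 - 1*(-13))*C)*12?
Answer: -4200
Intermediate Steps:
((-23 - 1*(-13))*C)*12 = ((-23 - 1*(-13))*35)*12 = ((-23 + 13)*35)*12 = -10*35*12 = -350*12 = -4200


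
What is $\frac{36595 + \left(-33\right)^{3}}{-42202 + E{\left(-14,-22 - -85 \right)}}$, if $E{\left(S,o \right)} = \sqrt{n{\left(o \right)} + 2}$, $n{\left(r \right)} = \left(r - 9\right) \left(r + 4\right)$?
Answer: $- \frac{991747}{63607328} - \frac{47 \sqrt{905}}{63607328} \approx -0.015614$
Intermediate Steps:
$n{\left(r \right)} = \left(-9 + r\right) \left(4 + r\right)$
$E{\left(S,o \right)} = \sqrt{-34 + o^{2} - 5 o}$ ($E{\left(S,o \right)} = \sqrt{\left(-36 + o^{2} - 5 o\right) + 2} = \sqrt{-34 + o^{2} - 5 o}$)
$\frac{36595 + \left(-33\right)^{3}}{-42202 + E{\left(-14,-22 - -85 \right)}} = \frac{36595 + \left(-33\right)^{3}}{-42202 + \sqrt{-34 + \left(-22 - -85\right)^{2} - 5 \left(-22 - -85\right)}} = \frac{36595 - 35937}{-42202 + \sqrt{-34 + \left(-22 + 85\right)^{2} - 5 \left(-22 + 85\right)}} = \frac{658}{-42202 + \sqrt{-34 + 63^{2} - 315}} = \frac{658}{-42202 + \sqrt{-34 + 3969 - 315}} = \frac{658}{-42202 + \sqrt{3620}} = \frac{658}{-42202 + 2 \sqrt{905}}$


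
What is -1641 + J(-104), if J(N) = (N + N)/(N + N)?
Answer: -1640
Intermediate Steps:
J(N) = 1 (J(N) = (2*N)/((2*N)) = (2*N)*(1/(2*N)) = 1)
-1641 + J(-104) = -1641 + 1 = -1640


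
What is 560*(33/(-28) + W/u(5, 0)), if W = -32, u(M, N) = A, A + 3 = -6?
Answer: 11980/9 ≈ 1331.1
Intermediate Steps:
A = -9 (A = -3 - 6 = -9)
u(M, N) = -9
560*(33/(-28) + W/u(5, 0)) = 560*(33/(-28) - 32/(-9)) = 560*(33*(-1/28) - 32*(-⅑)) = 560*(-33/28 + 32/9) = 560*(599/252) = 11980/9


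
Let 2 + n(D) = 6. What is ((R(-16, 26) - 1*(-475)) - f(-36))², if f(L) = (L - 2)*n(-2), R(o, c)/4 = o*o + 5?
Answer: 2792241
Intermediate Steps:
n(D) = 4 (n(D) = -2 + 6 = 4)
R(o, c) = 20 + 4*o² (R(o, c) = 4*(o*o + 5) = 4*(o² + 5) = 4*(5 + o²) = 20 + 4*o²)
f(L) = -8 + 4*L (f(L) = (L - 2)*4 = (-2 + L)*4 = -8 + 4*L)
((R(-16, 26) - 1*(-475)) - f(-36))² = (((20 + 4*(-16)²) - 1*(-475)) - (-8 + 4*(-36)))² = (((20 + 4*256) + 475) - (-8 - 144))² = (((20 + 1024) + 475) - 1*(-152))² = ((1044 + 475) + 152)² = (1519 + 152)² = 1671² = 2792241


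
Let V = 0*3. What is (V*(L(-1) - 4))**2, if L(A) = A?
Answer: 0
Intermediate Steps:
V = 0
(V*(L(-1) - 4))**2 = (0*(-1 - 4))**2 = (0*(-5))**2 = 0**2 = 0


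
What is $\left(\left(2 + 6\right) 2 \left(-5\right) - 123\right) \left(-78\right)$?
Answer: $15834$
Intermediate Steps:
$\left(\left(2 + 6\right) 2 \left(-5\right) - 123\right) \left(-78\right) = \left(8 \left(-10\right) - 123\right) \left(-78\right) = \left(-80 - 123\right) \left(-78\right) = \left(-203\right) \left(-78\right) = 15834$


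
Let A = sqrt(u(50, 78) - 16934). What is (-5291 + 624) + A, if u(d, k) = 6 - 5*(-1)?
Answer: -4667 + I*sqrt(16923) ≈ -4667.0 + 130.09*I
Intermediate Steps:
u(d, k) = 11 (u(d, k) = 6 + 5 = 11)
A = I*sqrt(16923) (A = sqrt(11 - 16934) = sqrt(-16923) = I*sqrt(16923) ≈ 130.09*I)
(-5291 + 624) + A = (-5291 + 624) + I*sqrt(16923) = -4667 + I*sqrt(16923)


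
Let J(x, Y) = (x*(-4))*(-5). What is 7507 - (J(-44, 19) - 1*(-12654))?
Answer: -4267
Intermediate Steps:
J(x, Y) = 20*x (J(x, Y) = -4*x*(-5) = 20*x)
7507 - (J(-44, 19) - 1*(-12654)) = 7507 - (20*(-44) - 1*(-12654)) = 7507 - (-880 + 12654) = 7507 - 1*11774 = 7507 - 11774 = -4267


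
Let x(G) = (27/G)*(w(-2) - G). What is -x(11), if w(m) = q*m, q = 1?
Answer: 351/11 ≈ 31.909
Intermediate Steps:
w(m) = m (w(m) = 1*m = m)
x(G) = 27*(-2 - G)/G (x(G) = (27/G)*(-2 - G) = 27*(-2 - G)/G)
-x(11) = -(-27 - 54/11) = -1*(-351/11) = 351/11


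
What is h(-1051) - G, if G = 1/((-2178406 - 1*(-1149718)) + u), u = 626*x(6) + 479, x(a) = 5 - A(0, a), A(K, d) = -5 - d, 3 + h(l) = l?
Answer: -1073175421/1018193 ≈ -1054.0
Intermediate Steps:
h(l) = -3 + l
x(a) = 10 + a (x(a) = 5 - (-5 - a) = 5 + (5 + a) = 10 + a)
u = 10495 (u = 626*(10 + 6) + 479 = 626*16 + 479 = 10016 + 479 = 10495)
G = -1/1018193 (G = 1/((-2178406 - 1*(-1149718)) + 10495) = 1/((-2178406 + 1149718) + 10495) = 1/(-1028688 + 10495) = 1/(-1018193) = -1/1018193 ≈ -9.8213e-7)
h(-1051) - G = (-3 - 1051) - 1*(-1/1018193) = -1054 + 1/1018193 = -1073175421/1018193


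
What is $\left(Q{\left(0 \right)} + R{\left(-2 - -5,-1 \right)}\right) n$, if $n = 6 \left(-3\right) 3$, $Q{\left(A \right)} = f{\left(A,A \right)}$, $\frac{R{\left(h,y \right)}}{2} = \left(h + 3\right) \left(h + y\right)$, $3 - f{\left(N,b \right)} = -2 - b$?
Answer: $-1566$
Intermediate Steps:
$f{\left(N,b \right)} = 5 + b$ ($f{\left(N,b \right)} = 3 - \left(-2 - b\right) = 3 + \left(2 + b\right) = 5 + b$)
$R{\left(h,y \right)} = 2 \left(3 + h\right) \left(h + y\right)$ ($R{\left(h,y \right)} = 2 \left(h + 3\right) \left(h + y\right) = 2 \left(3 + h\right) \left(h + y\right)$)
$Q{\left(A \right)} = 5 + A$
$n = -54$ ($n = \left(-18\right) 3 = -54$)
$\left(Q{\left(0 \right)} + R{\left(-2 - -5,-1 \right)}\right) n = \left(\left(5 + 0\right) + \left(2 \left(-2 - -5\right)^{2} + 6 \left(-2 - -5\right) + 6 \left(-1\right) + 2 \left(-2 - -5\right) \left(-1\right)\right)\right) \left(-54\right) = \left(5 + \left(2 \left(-2 + 5\right)^{2} + 6 \left(-2 + 5\right) - 6 + 2 \left(-2 + 5\right) \left(-1\right)\right)\right) \left(-54\right) = \left(5 + \left(2 \cdot 3^{2} + 6 \cdot 3 - 6 + 2 \cdot 3 \left(-1\right)\right)\right) \left(-54\right) = \left(5 + \left(2 \cdot 9 + 18 - 6 - 6\right)\right) \left(-54\right) = \left(5 + \left(18 + 18 - 6 - 6\right)\right) \left(-54\right) = \left(5 + 24\right) \left(-54\right) = 29 \left(-54\right) = -1566$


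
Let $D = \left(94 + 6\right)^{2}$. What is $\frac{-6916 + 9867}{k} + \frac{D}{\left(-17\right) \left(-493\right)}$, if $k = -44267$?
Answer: $\frac{417937669}{371001727} \approx 1.1265$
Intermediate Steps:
$D = 10000$ ($D = 100^{2} = 10000$)
$\frac{-6916 + 9867}{k} + \frac{D}{\left(-17\right) \left(-493\right)} = \frac{-6916 + 9867}{-44267} + \frac{10000}{\left(-17\right) \left(-493\right)} = 2951 \left(- \frac{1}{44267}\right) + \frac{10000}{8381} = - \frac{2951}{44267} + 10000 \cdot \frac{1}{8381} = - \frac{2951}{44267} + \frac{10000}{8381} = \frac{417937669}{371001727}$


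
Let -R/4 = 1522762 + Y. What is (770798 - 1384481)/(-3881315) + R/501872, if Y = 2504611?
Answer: -2222072236693/69568690060 ≈ -31.941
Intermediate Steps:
R = -16109492 (R = -4*(1522762 + 2504611) = -4*4027373 = -16109492)
(770798 - 1384481)/(-3881315) + R/501872 = (770798 - 1384481)/(-3881315) - 16109492/501872 = -613683*(-1/3881315) - 16109492*1/501872 = 613683/3881315 - 575339/17924 = -2222072236693/69568690060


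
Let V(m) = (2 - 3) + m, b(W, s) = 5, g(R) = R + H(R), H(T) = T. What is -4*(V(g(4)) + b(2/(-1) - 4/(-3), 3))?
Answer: -48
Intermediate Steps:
g(R) = 2*R (g(R) = R + R = 2*R)
V(m) = -1 + m
-4*(V(g(4)) + b(2/(-1) - 4/(-3), 3)) = -4*((-1 + 2*4) + 5) = -4*((-1 + 8) + 5) = -4*(7 + 5) = -4*12 = -48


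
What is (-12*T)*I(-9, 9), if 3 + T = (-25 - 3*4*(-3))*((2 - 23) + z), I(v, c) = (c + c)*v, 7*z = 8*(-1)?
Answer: -3355344/7 ≈ -4.7934e+5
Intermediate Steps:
z = -8/7 (z = (8*(-1))/7 = (⅐)*(-8) = -8/7 ≈ -1.1429)
I(v, c) = 2*c*v (I(v, c) = (2*c)*v = 2*c*v)
T = -1726/7 (T = -3 + (-25 - 3*4*(-3))*((2 - 23) - 8/7) = -3 + (-25 - 12*(-3))*(-21 - 8/7) = -3 + (-25 + 36)*(-155/7) = -3 + 11*(-155/7) = -3 - 1705/7 = -1726/7 ≈ -246.57)
(-12*T)*I(-9, 9) = (-12*(-1726/7))*(2*9*(-9)) = (20712/7)*(-162) = -3355344/7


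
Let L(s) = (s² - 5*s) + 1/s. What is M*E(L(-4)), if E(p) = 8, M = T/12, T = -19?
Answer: -38/3 ≈ -12.667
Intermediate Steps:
M = -19/12 ≈ -1.5833
L(s) = 1/s + s² - 5*s
M*E(L(-4)) = -19/12*8 = -38/3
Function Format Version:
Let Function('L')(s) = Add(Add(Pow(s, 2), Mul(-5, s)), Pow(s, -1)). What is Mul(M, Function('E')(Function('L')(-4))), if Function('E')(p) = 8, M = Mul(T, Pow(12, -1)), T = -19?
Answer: Rational(-38, 3) ≈ -12.667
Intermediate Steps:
M = Rational(-19, 12) (M = Mul(-19, Pow(12, -1)) = Mul(-19, Rational(1, 12)) = Rational(-19, 12) ≈ -1.5833)
Function('L')(s) = Add(Pow(s, -1), Pow(s, 2), Mul(-5, s))
Mul(M, Function('E')(Function('L')(-4))) = Mul(Rational(-19, 12), 8) = Rational(-38, 3)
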